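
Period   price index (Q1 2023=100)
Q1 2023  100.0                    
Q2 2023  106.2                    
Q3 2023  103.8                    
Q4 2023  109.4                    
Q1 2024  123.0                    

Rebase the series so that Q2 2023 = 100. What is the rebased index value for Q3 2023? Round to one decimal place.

Rebased(Q3 2023) = 103.8 / 106.2 × 100 = 97.7401

97.7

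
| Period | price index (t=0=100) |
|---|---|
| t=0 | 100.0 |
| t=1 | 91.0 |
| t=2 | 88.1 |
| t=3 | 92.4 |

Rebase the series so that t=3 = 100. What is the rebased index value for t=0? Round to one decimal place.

108.2

Rebased(t=0) = 100.0 / 92.4 × 100 = 108.2251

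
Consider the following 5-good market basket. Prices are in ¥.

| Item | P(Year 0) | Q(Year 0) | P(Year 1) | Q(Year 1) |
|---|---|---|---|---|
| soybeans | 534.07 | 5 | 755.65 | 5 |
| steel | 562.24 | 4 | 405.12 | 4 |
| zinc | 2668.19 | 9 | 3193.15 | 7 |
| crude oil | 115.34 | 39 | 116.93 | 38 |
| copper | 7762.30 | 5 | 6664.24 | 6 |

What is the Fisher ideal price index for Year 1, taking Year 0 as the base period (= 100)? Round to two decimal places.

98.24

Laspeyres component (base-period weights):
ΣP(Year 1)Q(Year 0) = 755.65×5 + 405.12×4 + 3193.15×9 + 116.93×39 + 6664.24×5 = 3778.25 + 1620.48 + 28738.35 + 4560.27 + 33321.2 = 72018.55
ΣP(Year 0)Q(Year 0) = 534.07×5 + 562.24×4 + 2668.19×9 + 115.34×39 + 7762.30×5 = 2670.35 + 2248.96 + 24013.71 + 4498.26 + 38811.5 = 72242.78
L = 72018.55 / 72242.78 × 100 = 99.6896
Paasche component (current-period weights):
ΣP(Year 1)Q(Year 1) = 755.65×5 + 405.12×4 + 3193.15×7 + 116.93×38 + 6664.24×6 = 3778.25 + 1620.48 + 22352.05 + 4443.34 + 39985.44 = 72179.56
ΣP(Year 0)Q(Year 1) = 534.07×5 + 562.24×4 + 2668.19×7 + 115.34×38 + 7762.30×6 = 2670.35 + 2248.96 + 18677.33 + 4382.92 + 46573.8 = 74553.36
P = 72179.56 / 74553.36 × 100 = 96.8160
Fisher = √(L × P) = √(99.6896 × 96.8160) = 98.2423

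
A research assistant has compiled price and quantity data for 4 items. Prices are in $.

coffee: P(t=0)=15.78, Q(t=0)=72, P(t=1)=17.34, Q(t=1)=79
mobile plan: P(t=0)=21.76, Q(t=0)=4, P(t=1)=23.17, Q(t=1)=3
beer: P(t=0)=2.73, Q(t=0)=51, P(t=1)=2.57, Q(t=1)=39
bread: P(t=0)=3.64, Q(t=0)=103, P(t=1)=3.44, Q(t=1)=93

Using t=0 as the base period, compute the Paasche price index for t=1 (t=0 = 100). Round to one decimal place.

Paasche price index uses current-period quantities as weights.
ΣP(t=1)·Q(t=1) = 17.34×79 + 23.17×3 + 2.57×39 + 3.44×93 = 1369.86 + 69.51 + 100.23 + 319.92 = 1859.52
ΣP(t=0)·Q(t=1) = 15.78×79 + 21.76×3 + 2.73×39 + 3.64×93 = 1246.62 + 65.28 + 106.47 + 338.52 = 1756.89
Index = 1859.52 / 1756.89 × 100 = 105.8416

105.8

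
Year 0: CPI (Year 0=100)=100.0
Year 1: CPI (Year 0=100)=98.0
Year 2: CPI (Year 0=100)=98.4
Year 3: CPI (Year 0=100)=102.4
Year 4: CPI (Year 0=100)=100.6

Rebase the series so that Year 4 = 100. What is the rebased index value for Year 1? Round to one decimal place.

97.4

Rebased(Year 1) = 98.0 / 100.6 × 100 = 97.4155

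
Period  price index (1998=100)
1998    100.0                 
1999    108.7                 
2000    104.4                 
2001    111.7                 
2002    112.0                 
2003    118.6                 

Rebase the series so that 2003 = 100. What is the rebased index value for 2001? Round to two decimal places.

Rebased(2001) = 111.7 / 118.6 × 100 = 94.1821

94.18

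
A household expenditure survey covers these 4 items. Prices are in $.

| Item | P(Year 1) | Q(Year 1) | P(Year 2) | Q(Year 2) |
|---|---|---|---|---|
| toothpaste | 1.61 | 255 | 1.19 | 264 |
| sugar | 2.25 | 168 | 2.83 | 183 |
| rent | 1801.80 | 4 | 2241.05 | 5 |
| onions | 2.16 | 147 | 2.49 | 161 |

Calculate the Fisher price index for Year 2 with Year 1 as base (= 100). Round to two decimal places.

Laspeyres component (base-period weights):
ΣP(Year 2)Q(Year 1) = 1.19×255 + 2.83×168 + 2241.05×4 + 2.49×147 = 303.45 + 475.44 + 8964.2 + 366.03 = 10109.12
ΣP(Year 1)Q(Year 1) = 1.61×255 + 2.25×168 + 1801.80×4 + 2.16×147 = 410.55 + 378 + 7207.2 + 317.52 = 8313.27
L = 10109.12 / 8313.27 × 100 = 121.6022
Paasche component (current-period weights):
ΣP(Year 2)Q(Year 2) = 1.19×264 + 2.83×183 + 2241.05×5 + 2.49×161 = 314.16 + 517.89 + 11205.25 + 400.89 = 12438.19
ΣP(Year 1)Q(Year 2) = 1.61×264 + 2.25×183 + 1801.80×5 + 2.16×161 = 425.04 + 411.75 + 9009 + 347.76 = 10193.55
P = 12438.19 / 10193.55 × 100 = 122.0202
Fisher = √(L × P) = √(121.6022 × 122.0202) = 121.8110

121.81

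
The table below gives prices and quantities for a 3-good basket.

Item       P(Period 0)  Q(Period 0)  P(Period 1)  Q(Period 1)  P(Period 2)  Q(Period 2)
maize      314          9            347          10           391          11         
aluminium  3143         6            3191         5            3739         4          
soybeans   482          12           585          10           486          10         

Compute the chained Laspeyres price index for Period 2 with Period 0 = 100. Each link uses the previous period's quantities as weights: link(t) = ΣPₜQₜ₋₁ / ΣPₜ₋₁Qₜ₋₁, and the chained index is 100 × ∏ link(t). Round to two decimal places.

115.87

Link Period 0→Period 1:
ΣP(Period 1)Q(Period 0) = 347×9 + 3191×6 + 585×12 = 3123 + 19146 + 7020 = 29289
ΣP(Period 0)Q(Period 0) = 314×9 + 3143×6 + 482×12 = 2826 + 18858 + 5784 = 27468
link = 29289/27468 = 1.066295
Link Period 1→Period 2:
ΣP(Period 2)Q(Period 1) = 391×10 + 3739×5 + 486×10 = 3910 + 18695 + 4860 = 27465
ΣP(Period 1)Q(Period 1) = 347×10 + 3191×5 + 585×10 = 3470 + 15955 + 5850 = 25275
link = 27465/25275 = 1.086647
Chained index = 100 × 1.066295 × 1.086647 = 115.8686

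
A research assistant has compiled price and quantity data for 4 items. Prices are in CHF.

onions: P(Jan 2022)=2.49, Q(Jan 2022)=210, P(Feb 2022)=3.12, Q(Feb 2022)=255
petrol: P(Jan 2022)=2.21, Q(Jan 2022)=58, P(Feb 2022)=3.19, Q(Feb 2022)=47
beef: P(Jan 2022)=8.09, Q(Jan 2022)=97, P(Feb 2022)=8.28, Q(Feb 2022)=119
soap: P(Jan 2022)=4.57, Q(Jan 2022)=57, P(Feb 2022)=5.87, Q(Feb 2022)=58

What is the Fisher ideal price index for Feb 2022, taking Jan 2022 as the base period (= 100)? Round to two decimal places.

116.05

Laspeyres component (base-period weights):
ΣP(Feb 2022)Q(Jan 2022) = 3.12×210 + 3.19×58 + 8.28×97 + 5.87×57 = 655.2 + 185.02 + 803.16 + 334.59 = 1977.97
ΣP(Jan 2022)Q(Jan 2022) = 2.49×210 + 2.21×58 + 8.09×97 + 4.57×57 = 522.9 + 128.18 + 784.73 + 260.49 = 1696.3
L = 1977.97 / 1696.3 × 100 = 116.6050
Paasche component (current-period weights):
ΣP(Feb 2022)Q(Feb 2022) = 3.12×255 + 3.19×47 + 8.28×119 + 5.87×58 = 795.6 + 149.93 + 985.32 + 340.46 = 2271.31
ΣP(Jan 2022)Q(Feb 2022) = 2.49×255 + 2.21×47 + 8.09×119 + 4.57×58 = 634.95 + 103.87 + 962.71 + 265.06 = 1966.59
P = 2271.31 / 1966.59 × 100 = 115.4948
Fisher = √(L × P) = √(116.6050 × 115.4948) = 116.0486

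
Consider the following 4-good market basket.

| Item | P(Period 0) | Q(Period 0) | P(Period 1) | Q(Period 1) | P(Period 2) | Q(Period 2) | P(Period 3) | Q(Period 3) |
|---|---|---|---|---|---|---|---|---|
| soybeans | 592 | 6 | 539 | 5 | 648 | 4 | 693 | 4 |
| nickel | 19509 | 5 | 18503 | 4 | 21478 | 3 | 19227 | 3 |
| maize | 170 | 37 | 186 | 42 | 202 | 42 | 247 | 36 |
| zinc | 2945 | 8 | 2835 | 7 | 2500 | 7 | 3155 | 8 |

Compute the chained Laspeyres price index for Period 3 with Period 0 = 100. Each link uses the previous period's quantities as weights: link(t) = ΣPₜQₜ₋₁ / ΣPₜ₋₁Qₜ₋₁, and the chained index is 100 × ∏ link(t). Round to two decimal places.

105.46

Link Period 0→Period 1:
ΣP(Period 1)Q(Period 0) = 539×6 + 18503×5 + 186×37 + 2835×8 = 3234 + 92515 + 6882 + 22680 = 125311
ΣP(Period 0)Q(Period 0) = 592×6 + 19509×5 + 170×37 + 2945×8 = 3552 + 97545 + 6290 + 23560 = 130947
link = 125311/130947 = 0.956960
Link Period 1→Period 2:
ΣP(Period 2)Q(Period 1) = 648×5 + 21478×4 + 202×42 + 2500×7 = 3240 + 85912 + 8484 + 17500 = 115136
ΣP(Period 1)Q(Period 1) = 539×5 + 18503×4 + 186×42 + 2835×7 = 2695 + 74012 + 7812 + 19845 = 104364
link = 115136/104364 = 1.103216
Link Period 2→Period 3:
ΣP(Period 3)Q(Period 2) = 693×4 + 19227×3 + 247×42 + 3155×7 = 2772 + 57681 + 10374 + 22085 = 92912
ΣP(Period 2)Q(Period 2) = 648×4 + 21478×3 + 202×42 + 2500×7 = 2592 + 64434 + 8484 + 17500 = 93010
link = 92912/93010 = 0.998946
Chained index = 100 × 0.956960 × 1.103216 × 0.998946 = 105.4621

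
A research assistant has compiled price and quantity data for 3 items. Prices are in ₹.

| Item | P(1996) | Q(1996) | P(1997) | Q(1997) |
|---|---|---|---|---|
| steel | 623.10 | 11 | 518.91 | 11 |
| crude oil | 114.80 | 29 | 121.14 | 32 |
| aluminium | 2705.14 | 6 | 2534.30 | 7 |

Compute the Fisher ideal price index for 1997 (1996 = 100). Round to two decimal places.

Laspeyres component (base-period weights):
ΣP(1997)Q(1996) = 518.91×11 + 121.14×29 + 2534.30×6 = 5708.01 + 3513.06 + 15205.8 = 24426.87
ΣP(1996)Q(1996) = 623.10×11 + 114.80×29 + 2705.14×6 = 6854.1 + 3329.2 + 16230.84 = 26414.14
L = 24426.87 / 26414.14 × 100 = 92.4765
Paasche component (current-period weights):
ΣP(1997)Q(1997) = 518.91×11 + 121.14×32 + 2534.30×7 = 5708.01 + 3876.48 + 17740.1 = 27324.59
ΣP(1996)Q(1997) = 623.10×11 + 114.80×32 + 2705.14×7 = 6854.1 + 3673.6 + 18935.98 = 29463.68
P = 27324.59 / 29463.68 × 100 = 92.7399
Fisher = √(L × P) = √(92.4765 × 92.7399) = 92.6081

92.61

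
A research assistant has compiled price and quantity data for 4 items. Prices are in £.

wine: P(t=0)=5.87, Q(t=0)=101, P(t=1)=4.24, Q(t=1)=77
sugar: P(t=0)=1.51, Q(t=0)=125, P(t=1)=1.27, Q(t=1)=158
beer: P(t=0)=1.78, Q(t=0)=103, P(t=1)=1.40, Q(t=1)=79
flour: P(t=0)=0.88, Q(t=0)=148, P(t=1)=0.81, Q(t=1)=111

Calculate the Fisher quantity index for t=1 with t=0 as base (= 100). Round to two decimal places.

Laspeyres component (base-period weights):
ΣP(t=0)Q(t=1) = 5.87×77 + 1.51×158 + 1.78×79 + 0.88×111 = 451.99 + 238.58 + 140.62 + 97.68 = 928.87
ΣP(t=0)Q(t=0) = 5.87×101 + 1.51×125 + 1.78×103 + 0.88×148 = 592.87 + 188.75 + 183.34 + 130.24 = 1095.2
L = 928.87 / 1095.2 × 100 = 84.8128
Paasche component (current-period weights):
ΣP(t=1)Q(t=1) = 4.24×77 + 1.27×158 + 1.40×79 + 0.81×111 = 326.48 + 200.66 + 110.6 + 89.91 = 727.65
ΣP(t=1)Q(t=0) = 4.24×101 + 1.27×125 + 1.40×103 + 0.81×148 = 428.24 + 158.75 + 144.2 + 119.88 = 851.07
P = 727.65 / 851.07 × 100 = 85.4983
Fisher = √(L × P) = √(84.8128 × 85.4983) = 85.1548

85.15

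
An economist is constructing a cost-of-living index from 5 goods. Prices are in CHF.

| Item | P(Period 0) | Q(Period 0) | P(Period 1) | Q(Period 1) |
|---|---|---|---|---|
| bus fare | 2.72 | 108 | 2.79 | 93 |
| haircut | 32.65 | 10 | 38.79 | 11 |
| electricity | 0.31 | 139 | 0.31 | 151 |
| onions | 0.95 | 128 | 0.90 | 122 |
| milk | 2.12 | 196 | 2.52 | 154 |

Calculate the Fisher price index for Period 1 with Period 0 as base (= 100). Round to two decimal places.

Laspeyres component (base-period weights):
ΣP(Period 1)Q(Period 0) = 2.79×108 + 38.79×10 + 0.31×139 + 0.90×128 + 2.52×196 = 301.32 + 387.9 + 43.09 + 115.2 + 493.92 = 1341.43
ΣP(Period 0)Q(Period 0) = 2.72×108 + 32.65×10 + 0.31×139 + 0.95×128 + 2.12×196 = 293.76 + 326.5 + 43.09 + 121.6 + 415.52 = 1200.47
L = 1341.43 / 1200.47 × 100 = 111.7421
Paasche component (current-period weights):
ΣP(Period 1)Q(Period 1) = 2.79×93 + 38.79×11 + 0.31×151 + 0.90×122 + 2.52×154 = 259.47 + 426.69 + 46.81 + 109.8 + 388.08 = 1230.85
ΣP(Period 0)Q(Period 1) = 2.72×93 + 32.65×11 + 0.31×151 + 0.95×122 + 2.12×154 = 252.96 + 359.15 + 46.81 + 115.9 + 326.48 = 1101.3
P = 1230.85 / 1101.3 × 100 = 111.7634
Fisher = √(L × P) = √(111.7421 × 111.7634) = 111.7527

111.75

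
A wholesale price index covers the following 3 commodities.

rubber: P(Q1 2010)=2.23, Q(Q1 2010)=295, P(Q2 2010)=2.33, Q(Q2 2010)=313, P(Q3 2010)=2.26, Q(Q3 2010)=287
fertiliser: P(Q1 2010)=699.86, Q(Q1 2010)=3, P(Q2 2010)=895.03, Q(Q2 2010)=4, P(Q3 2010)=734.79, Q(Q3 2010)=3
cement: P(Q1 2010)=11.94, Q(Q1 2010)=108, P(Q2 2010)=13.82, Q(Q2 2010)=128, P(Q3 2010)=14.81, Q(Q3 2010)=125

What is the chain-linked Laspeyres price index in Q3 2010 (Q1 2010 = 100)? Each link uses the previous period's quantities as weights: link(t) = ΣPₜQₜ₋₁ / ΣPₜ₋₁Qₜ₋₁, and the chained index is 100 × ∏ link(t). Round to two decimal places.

Link Q1 2010→Q2 2010:
ΣP(Q2 2010)Q(Q1 2010) = 2.33×295 + 895.03×3 + 13.82×108 = 687.35 + 2685.09 + 1492.56 = 4865
ΣP(Q1 2010)Q(Q1 2010) = 2.23×295 + 699.86×3 + 11.94×108 = 657.85 + 2099.58 + 1289.52 = 4046.95
link = 4865/4046.95 = 1.202140
Link Q2 2010→Q3 2010:
ΣP(Q3 2010)Q(Q2 2010) = 2.26×313 + 734.79×4 + 14.81×128 = 707.38 + 2939.16 + 1895.68 = 5542.22
ΣP(Q2 2010)Q(Q2 2010) = 2.33×313 + 895.03×4 + 13.82×128 = 729.29 + 3580.12 + 1768.96 = 6078.37
link = 5542.22/6078.37 = 0.911794
Chained index = 100 × 1.202140 × 0.911794 = 109.6104

109.61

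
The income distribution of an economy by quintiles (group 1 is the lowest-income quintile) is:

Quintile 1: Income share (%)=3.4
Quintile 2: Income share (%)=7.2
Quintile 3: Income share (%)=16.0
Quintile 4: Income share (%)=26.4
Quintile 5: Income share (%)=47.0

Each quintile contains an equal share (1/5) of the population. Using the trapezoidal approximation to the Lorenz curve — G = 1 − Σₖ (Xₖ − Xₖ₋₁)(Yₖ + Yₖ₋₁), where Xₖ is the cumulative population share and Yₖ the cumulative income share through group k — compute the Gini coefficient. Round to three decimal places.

0.426

Cumulative income shares Yₖ: 0.0340, 0.1060, 0.2660, 0.5300, 1.0000
Σ (Xₖ−Xₖ₋₁)(Yₖ+Yₖ₋₁) = (1/5)(0.0340+0.0000) + (1/5)(0.1060+0.0340) + (1/5)(0.2660+0.1060) + (1/5)(0.5300+0.2660) + (1/5)(1.0000+0.5300)
  = 0.0068 + 0.0280 + 0.0744 + 0.1592 + 0.3060 = 0.5744
G = 1 − 0.5744 = 0.4256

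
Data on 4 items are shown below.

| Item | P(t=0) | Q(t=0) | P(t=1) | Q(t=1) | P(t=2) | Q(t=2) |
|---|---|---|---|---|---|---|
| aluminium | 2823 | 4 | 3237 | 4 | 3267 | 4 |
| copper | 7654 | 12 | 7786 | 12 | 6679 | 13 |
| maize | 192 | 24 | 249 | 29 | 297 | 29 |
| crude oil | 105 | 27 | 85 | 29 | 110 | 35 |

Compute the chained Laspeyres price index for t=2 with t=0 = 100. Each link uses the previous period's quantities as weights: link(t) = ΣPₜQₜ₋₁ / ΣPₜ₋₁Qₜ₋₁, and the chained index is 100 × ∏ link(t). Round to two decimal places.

93.81

Link t=0→t=1:
ΣP(t=1)Q(t=0) = 3237×4 + 7786×12 + 249×24 + 85×27 = 12948 + 93432 + 5976 + 2295 = 114651
ΣP(t=0)Q(t=0) = 2823×4 + 7654×12 + 192×24 + 105×27 = 11292 + 91848 + 4608 + 2835 = 110583
link = 114651/110583 = 1.036787
Link t=1→t=2:
ΣP(t=2)Q(t=1) = 3267×4 + 6679×12 + 297×29 + 110×29 = 13068 + 80148 + 8613 + 3190 = 105019
ΣP(t=1)Q(t=1) = 3237×4 + 7786×12 + 249×29 + 85×29 = 12948 + 93432 + 7221 + 2465 = 116066
link = 105019/116066 = 0.904821
Chained index = 100 × 1.036787 × 0.904821 = 93.8107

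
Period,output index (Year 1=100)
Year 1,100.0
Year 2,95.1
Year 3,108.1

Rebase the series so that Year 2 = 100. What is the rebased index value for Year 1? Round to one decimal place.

105.2

Rebased(Year 1) = 100.0 / 95.1 × 100 = 105.1525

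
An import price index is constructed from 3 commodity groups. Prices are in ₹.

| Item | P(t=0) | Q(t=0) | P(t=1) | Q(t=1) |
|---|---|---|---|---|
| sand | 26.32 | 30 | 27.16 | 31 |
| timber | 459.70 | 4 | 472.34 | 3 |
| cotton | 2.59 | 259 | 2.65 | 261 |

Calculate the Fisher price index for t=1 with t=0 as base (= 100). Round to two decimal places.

Laspeyres component (base-period weights):
ΣP(t=1)Q(t=0) = 27.16×30 + 472.34×4 + 2.65×259 = 814.8 + 1889.36 + 686.35 = 3390.51
ΣP(t=0)Q(t=0) = 26.32×30 + 459.70×4 + 2.59×259 = 789.6 + 1838.8 + 670.81 = 3299.21
L = 3390.51 / 3299.21 × 100 = 102.7673
Paasche component (current-period weights):
ΣP(t=1)Q(t=1) = 27.16×31 + 472.34×3 + 2.65×261 = 841.96 + 1417.02 + 691.65 = 2950.63
ΣP(t=0)Q(t=1) = 26.32×31 + 459.70×3 + 2.59×261 = 815.92 + 1379.1 + 675.99 = 2871.01
P = 2950.63 / 2871.01 × 100 = 102.7732
Fisher = √(L × P) = √(102.7673 × 102.7732) = 102.7703

102.77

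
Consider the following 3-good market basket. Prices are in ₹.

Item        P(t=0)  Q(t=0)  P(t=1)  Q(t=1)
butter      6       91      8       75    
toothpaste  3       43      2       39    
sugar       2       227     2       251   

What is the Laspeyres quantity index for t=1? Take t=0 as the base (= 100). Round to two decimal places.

Laspeyres quantity index uses base-period prices as weights.
ΣP(t=0)·Q(t=1) = 6×75 + 3×39 + 2×251 = 450 + 117 + 502 = 1069
ΣP(t=0)·Q(t=0) = 6×91 + 3×43 + 2×227 = 546 + 129 + 454 = 1129
Index = 1069 / 1129 × 100 = 94.6856

94.69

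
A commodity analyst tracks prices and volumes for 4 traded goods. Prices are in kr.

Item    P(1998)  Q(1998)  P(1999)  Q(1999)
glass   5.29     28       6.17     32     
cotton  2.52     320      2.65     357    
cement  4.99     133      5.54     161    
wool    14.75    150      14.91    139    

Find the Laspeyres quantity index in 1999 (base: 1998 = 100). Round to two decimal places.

Laspeyres quantity index uses base-period prices as weights.
ΣP(1998)·Q(1999) = 5.29×32 + 2.52×357 + 4.99×161 + 14.75×139 = 169.28 + 899.64 + 803.39 + 2050.25 = 3922.56
ΣP(1998)·Q(1998) = 5.29×28 + 2.52×320 + 4.99×133 + 14.75×150 = 148.12 + 806.4 + 663.67 + 2212.5 = 3830.69
Index = 3922.56 / 3830.69 × 100 = 102.3983

102.40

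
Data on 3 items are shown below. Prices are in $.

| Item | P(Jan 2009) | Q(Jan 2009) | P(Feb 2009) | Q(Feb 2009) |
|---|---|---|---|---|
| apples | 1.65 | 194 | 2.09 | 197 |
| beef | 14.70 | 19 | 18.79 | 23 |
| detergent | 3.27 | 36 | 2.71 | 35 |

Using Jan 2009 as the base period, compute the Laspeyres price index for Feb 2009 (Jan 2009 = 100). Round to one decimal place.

119.9

Laspeyres price index uses base-period quantities as weights.
ΣP(Feb 2009)·Q(Jan 2009) = 2.09×194 + 18.79×19 + 2.71×36 = 405.46 + 357.01 + 97.56 = 860.03
ΣP(Jan 2009)·Q(Jan 2009) = 1.65×194 + 14.70×19 + 3.27×36 = 320.1 + 279.3 + 117.72 = 717.12
Index = 860.03 / 717.12 × 100 = 119.9283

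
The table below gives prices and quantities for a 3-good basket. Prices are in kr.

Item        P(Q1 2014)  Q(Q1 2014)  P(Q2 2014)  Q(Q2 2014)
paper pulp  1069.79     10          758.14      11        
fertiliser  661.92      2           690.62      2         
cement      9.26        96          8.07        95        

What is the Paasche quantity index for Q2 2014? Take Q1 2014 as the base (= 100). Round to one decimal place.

Paasche quantity index uses current-period prices as weights.
ΣP(Q2 2014)·Q(Q2 2014) = 758.14×11 + 690.62×2 + 8.07×95 = 8339.54 + 1381.24 + 766.65 = 10487.43
ΣP(Q2 2014)·Q(Q1 2014) = 758.14×10 + 690.62×2 + 8.07×96 = 7581.4 + 1381.24 + 774.72 = 9737.36
Index = 10487.43 / 9737.36 × 100 = 107.7030

107.7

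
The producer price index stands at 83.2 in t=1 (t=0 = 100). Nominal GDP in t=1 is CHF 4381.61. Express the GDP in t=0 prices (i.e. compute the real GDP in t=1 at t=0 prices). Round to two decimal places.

5266.36

Real = Nominal ÷ (Index/100) = 4381.61 ÷ (83.2/100)
     = 4381.61 ÷ 0.832 = 5266.3582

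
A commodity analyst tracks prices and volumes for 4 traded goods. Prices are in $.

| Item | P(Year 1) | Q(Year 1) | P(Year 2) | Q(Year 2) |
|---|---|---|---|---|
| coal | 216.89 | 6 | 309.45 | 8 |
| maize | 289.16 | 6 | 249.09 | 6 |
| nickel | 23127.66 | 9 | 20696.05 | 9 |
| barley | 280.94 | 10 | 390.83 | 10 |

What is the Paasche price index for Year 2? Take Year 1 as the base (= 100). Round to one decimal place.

Paasche price index uses current-period quantities as weights.
ΣP(Year 2)·Q(Year 2) = 309.45×8 + 249.09×6 + 20696.05×9 + 390.83×10 = 2475.6 + 1494.54 + 186264.45 + 3908.3 = 194142.89
ΣP(Year 1)·Q(Year 2) = 216.89×8 + 289.16×6 + 23127.66×9 + 280.94×10 = 1735.12 + 1734.96 + 208148.94 + 2809.4 = 214428.42
Index = 194142.89 / 214428.42 × 100 = 90.5397

90.5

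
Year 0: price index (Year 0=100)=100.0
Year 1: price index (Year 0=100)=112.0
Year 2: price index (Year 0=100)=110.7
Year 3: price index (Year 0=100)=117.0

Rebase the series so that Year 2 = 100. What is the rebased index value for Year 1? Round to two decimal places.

101.17

Rebased(Year 1) = 112.0 / 110.7 × 100 = 101.1743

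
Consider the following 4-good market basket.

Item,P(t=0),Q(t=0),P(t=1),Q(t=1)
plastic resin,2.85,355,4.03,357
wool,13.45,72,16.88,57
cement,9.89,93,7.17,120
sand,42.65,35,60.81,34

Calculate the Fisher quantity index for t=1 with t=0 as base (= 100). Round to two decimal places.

Laspeyres component (base-period weights):
ΣP(t=0)Q(t=1) = 2.85×357 + 13.45×57 + 9.89×120 + 42.65×34 = 1017.45 + 766.65 + 1186.8 + 1450.1 = 4421
ΣP(t=0)Q(t=0) = 2.85×355 + 13.45×72 + 9.89×93 + 42.65×35 = 1011.75 + 968.4 + 919.77 + 1492.75 = 4392.67
L = 4421 / 4392.67 × 100 = 100.6449
Paasche component (current-period weights):
ΣP(t=1)Q(t=1) = 4.03×357 + 16.88×57 + 7.17×120 + 60.81×34 = 1438.71 + 962.16 + 860.4 + 2067.54 = 5328.81
ΣP(t=1)Q(t=0) = 4.03×355 + 16.88×72 + 7.17×93 + 60.81×35 = 1430.65 + 1215.36 + 666.81 + 2128.35 = 5441.17
P = 5328.81 / 5441.17 × 100 = 97.9350
Fisher = √(L × P) = √(100.6449 × 97.9350) = 99.2807

99.28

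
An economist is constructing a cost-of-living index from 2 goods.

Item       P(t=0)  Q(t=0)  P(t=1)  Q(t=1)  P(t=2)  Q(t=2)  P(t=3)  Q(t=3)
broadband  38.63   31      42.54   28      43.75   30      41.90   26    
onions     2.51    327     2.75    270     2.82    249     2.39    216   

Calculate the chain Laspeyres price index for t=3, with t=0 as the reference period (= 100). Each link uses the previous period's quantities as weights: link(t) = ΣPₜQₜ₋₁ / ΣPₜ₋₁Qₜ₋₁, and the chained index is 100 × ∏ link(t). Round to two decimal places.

103.78

Link t=0→t=1:
ΣP(t=1)Q(t=0) = 42.54×31 + 2.75×327 = 1318.74 + 899.25 = 2217.99
ΣP(t=0)Q(t=0) = 38.63×31 + 2.51×327 = 1197.53 + 820.77 = 2018.3
link = 2217.99/2018.3 = 1.098940
Link t=1→t=2:
ΣP(t=2)Q(t=1) = 43.75×28 + 2.82×270 = 1225 + 761.4 = 1986.4
ΣP(t=1)Q(t=1) = 42.54×28 + 2.75×270 = 1191.12 + 742.5 = 1933.62
link = 1986.4/1933.62 = 1.027296
Link t=2→t=3:
ΣP(t=3)Q(t=2) = 41.90×30 + 2.39×249 = 1257 + 595.11 = 1852.11
ΣP(t=2)Q(t=2) = 43.75×30 + 2.82×249 = 1312.5 + 702.18 = 2014.68
link = 1852.11/2014.68 = 0.919307
Chained index = 100 × 1.098940 × 1.027296 × 0.919307 = 103.7839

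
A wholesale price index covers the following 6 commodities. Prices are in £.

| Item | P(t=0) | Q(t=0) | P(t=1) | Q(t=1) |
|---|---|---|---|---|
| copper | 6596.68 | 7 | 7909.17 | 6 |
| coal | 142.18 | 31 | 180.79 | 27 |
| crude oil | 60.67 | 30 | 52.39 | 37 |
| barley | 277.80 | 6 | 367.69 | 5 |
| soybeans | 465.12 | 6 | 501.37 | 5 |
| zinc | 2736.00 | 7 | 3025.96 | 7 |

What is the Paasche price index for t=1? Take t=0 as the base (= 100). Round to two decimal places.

Paasche price index uses current-period quantities as weights.
ΣP(t=1)·Q(t=1) = 7909.17×6 + 180.79×27 + 52.39×37 + 367.69×5 + 501.37×5 + 3025.96×7 = 47455.02 + 4881.33 + 1938.43 + 1838.45 + 2506.85 + 21181.72 = 79801.8
ΣP(t=0)·Q(t=1) = 6596.68×6 + 142.18×27 + 60.67×37 + 277.80×5 + 465.12×5 + 2736.00×7 = 39580.08 + 3838.86 + 2244.79 + 1389 + 2325.6 + 19152 = 68530.33
Index = 79801.8 / 68530.33 × 100 = 116.4474

116.45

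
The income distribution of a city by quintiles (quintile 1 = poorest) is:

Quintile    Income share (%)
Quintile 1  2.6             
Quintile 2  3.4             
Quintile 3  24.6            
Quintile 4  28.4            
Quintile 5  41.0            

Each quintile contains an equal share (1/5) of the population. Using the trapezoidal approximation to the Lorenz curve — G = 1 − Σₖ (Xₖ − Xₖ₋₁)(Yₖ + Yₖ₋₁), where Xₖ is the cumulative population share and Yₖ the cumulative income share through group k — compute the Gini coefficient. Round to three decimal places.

Cumulative income shares Yₖ: 0.0260, 0.0600, 0.3060, 0.5900, 1.0000
Σ (Xₖ−Xₖ₋₁)(Yₖ+Yₖ₋₁) = (1/5)(0.0260+0.0000) + (1/5)(0.0600+0.0260) + (1/5)(0.3060+0.0600) + (1/5)(0.5900+0.3060) + (1/5)(1.0000+0.5900)
  = 0.0052 + 0.0172 + 0.0732 + 0.1792 + 0.3180 = 0.5928
G = 1 − 0.5928 = 0.4072

0.407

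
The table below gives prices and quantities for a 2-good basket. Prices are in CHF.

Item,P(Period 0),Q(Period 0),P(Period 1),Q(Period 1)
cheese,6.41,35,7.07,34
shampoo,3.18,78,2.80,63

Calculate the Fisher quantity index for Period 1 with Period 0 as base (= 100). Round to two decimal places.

89.00

Laspeyres component (base-period weights):
ΣP(Period 0)Q(Period 1) = 6.41×34 + 3.18×63 = 217.94 + 200.34 = 418.28
ΣP(Period 0)Q(Period 0) = 6.41×35 + 3.18×78 = 224.35 + 248.04 = 472.39
L = 418.28 / 472.39 × 100 = 88.5455
Paasche component (current-period weights):
ΣP(Period 1)Q(Period 1) = 7.07×34 + 2.80×63 = 240.38 + 176.4 = 416.78
ΣP(Period 1)Q(Period 0) = 7.07×35 + 2.80×78 = 247.45 + 218.4 = 465.85
P = 416.78 / 465.85 × 100 = 89.4666
Fisher = √(L × P) = √(88.5455 × 89.4666) = 89.0048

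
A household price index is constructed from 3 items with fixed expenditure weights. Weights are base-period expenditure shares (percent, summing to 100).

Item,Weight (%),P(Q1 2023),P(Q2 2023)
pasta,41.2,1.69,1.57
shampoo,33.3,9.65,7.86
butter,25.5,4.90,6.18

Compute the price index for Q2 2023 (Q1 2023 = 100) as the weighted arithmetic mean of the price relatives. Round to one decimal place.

97.6

pasta: 41.2 × (1.57/1.69) = 41.2 × 0.928994 = 38.2746
shampoo: 33.3 × (7.86/9.65) = 33.3 × 0.814508 = 27.1231
butter: 25.5 × (6.18/4.90) = 25.5 × 1.261224 = 32.1612
Index = Σ wᵢ·(p₁ᵢ/p₀ᵢ) = 38.2746 + 27.1231 + 32.1612 = 97.5589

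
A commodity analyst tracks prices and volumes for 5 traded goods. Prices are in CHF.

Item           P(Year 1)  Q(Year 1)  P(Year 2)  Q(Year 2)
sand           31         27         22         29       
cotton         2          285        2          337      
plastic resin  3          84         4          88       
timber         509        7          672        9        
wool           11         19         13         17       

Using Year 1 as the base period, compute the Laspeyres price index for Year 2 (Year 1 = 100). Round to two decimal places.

118.78

Laspeyres price index uses base-period quantities as weights.
ΣP(Year 2)·Q(Year 1) = 22×27 + 2×285 + 4×84 + 672×7 + 13×19 = 594 + 570 + 336 + 4704 + 247 = 6451
ΣP(Year 1)·Q(Year 1) = 31×27 + 2×285 + 3×84 + 509×7 + 11×19 = 837 + 570 + 252 + 3563 + 209 = 5431
Index = 6451 / 5431 × 100 = 118.7811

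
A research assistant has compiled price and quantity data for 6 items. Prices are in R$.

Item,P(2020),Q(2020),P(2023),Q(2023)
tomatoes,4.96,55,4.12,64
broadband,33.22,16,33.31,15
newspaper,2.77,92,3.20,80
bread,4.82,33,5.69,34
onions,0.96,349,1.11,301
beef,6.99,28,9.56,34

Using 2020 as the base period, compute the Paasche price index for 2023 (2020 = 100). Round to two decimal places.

Paasche price index uses current-period quantities as weights.
ΣP(2023)·Q(2023) = 4.12×64 + 33.31×15 + 3.20×80 + 5.69×34 + 1.11×301 + 9.56×34 = 263.68 + 499.65 + 256 + 193.46 + 334.11 + 325.04 = 1871.94
ΣP(2020)·Q(2023) = 4.96×64 + 33.22×15 + 2.77×80 + 4.82×34 + 0.96×301 + 6.99×34 = 317.44 + 498.3 + 221.6 + 163.88 + 288.96 + 237.66 = 1727.84
Index = 1871.94 / 1727.84 × 100 = 108.3399

108.34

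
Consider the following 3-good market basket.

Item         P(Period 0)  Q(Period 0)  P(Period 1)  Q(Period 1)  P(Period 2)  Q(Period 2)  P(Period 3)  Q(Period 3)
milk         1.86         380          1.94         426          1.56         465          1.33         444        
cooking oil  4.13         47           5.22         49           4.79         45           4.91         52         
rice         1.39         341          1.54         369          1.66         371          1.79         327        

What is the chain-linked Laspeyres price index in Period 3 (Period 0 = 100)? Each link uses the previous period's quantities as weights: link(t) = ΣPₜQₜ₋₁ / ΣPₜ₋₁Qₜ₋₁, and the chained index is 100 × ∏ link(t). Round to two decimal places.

Link Period 0→Period 1:
ΣP(Period 1)Q(Period 0) = 1.94×380 + 5.22×47 + 1.54×341 = 737.2 + 245.34 + 525.14 = 1507.68
ΣP(Period 0)Q(Period 0) = 1.86×380 + 4.13×47 + 1.39×341 = 706.8 + 194.11 + 473.99 = 1374.9
link = 1507.68/1374.9 = 1.096574
Link Period 1→Period 2:
ΣP(Period 2)Q(Period 1) = 1.56×426 + 4.79×49 + 1.66×369 = 664.56 + 234.71 + 612.54 = 1511.81
ΣP(Period 1)Q(Period 1) = 1.94×426 + 5.22×49 + 1.54×369 = 826.44 + 255.78 + 568.26 = 1650.48
link = 1511.81/1650.48 = 0.915982
Link Period 2→Period 3:
ΣP(Period 3)Q(Period 2) = 1.33×465 + 4.91×45 + 1.79×371 = 618.45 + 220.95 + 664.09 = 1503.49
ΣP(Period 2)Q(Period 2) = 1.56×465 + 4.79×45 + 1.66×371 = 725.4 + 215.55 + 615.86 = 1556.81
link = 1503.49/1556.81 = 0.965750
Chained index = 100 × 1.096574 × 0.915982 × 0.965750 = 97.0041

97.00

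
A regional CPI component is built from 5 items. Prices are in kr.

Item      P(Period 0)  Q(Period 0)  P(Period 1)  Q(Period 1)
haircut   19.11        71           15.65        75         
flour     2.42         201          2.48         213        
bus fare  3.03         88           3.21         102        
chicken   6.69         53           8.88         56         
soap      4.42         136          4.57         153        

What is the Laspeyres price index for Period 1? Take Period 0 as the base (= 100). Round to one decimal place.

Laspeyres price index uses base-period quantities as weights.
ΣP(Period 1)·Q(Period 0) = 15.65×71 + 2.48×201 + 3.21×88 + 8.88×53 + 4.57×136 = 1111.15 + 498.48 + 282.48 + 470.64 + 621.52 = 2984.27
ΣP(Period 0)·Q(Period 0) = 19.11×71 + 2.42×201 + 3.03×88 + 6.69×53 + 4.42×136 = 1356.81 + 486.42 + 266.64 + 354.57 + 601.12 = 3065.56
Index = 2984.27 / 3065.56 × 100 = 97.3483

97.3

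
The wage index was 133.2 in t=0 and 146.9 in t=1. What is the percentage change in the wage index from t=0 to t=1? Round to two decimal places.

10.29%

Change = (146.9 − 133.2) / 133.2 × 100
       = 13.7 / 133.2 × 100 = 10.2853%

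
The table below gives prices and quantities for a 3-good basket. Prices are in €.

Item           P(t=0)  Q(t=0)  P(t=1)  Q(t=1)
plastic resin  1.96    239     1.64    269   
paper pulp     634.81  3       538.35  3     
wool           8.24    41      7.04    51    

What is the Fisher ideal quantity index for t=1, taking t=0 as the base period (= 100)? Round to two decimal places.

Laspeyres component (base-period weights):
ΣP(t=0)Q(t=1) = 1.96×269 + 634.81×3 + 8.24×51 = 527.24 + 1904.43 + 420.24 = 2851.91
ΣP(t=0)Q(t=0) = 1.96×239 + 634.81×3 + 8.24×41 = 468.44 + 1904.43 + 337.84 = 2710.71
L = 2851.91 / 2710.71 × 100 = 105.2090
Paasche component (current-period weights):
ΣP(t=1)Q(t=1) = 1.64×269 + 538.35×3 + 7.04×51 = 441.16 + 1615.05 + 359.04 = 2415.25
ΣP(t=1)Q(t=0) = 1.64×239 + 538.35×3 + 7.04×41 = 391.96 + 1615.05 + 288.64 = 2295.65
P = 2415.25 / 2295.65 × 100 = 105.2099
Fisher = √(L × P) = √(105.2090 × 105.2099) = 105.2094

105.21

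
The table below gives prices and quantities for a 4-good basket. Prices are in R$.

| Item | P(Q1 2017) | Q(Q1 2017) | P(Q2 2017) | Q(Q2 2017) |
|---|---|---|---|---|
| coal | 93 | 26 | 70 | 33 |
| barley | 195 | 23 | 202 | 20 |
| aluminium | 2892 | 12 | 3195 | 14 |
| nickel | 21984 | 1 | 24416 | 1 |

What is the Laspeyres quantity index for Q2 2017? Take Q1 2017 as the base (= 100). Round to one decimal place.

Laspeyres quantity index uses base-period prices as weights.
ΣP(Q1 2017)·Q(Q2 2017) = 93×33 + 195×20 + 2892×14 + 21984×1 = 3069 + 3900 + 40488 + 21984 = 69441
ΣP(Q1 2017)·Q(Q1 2017) = 93×26 + 195×23 + 2892×12 + 21984×1 = 2418 + 4485 + 34704 + 21984 = 63591
Index = 69441 / 63591 × 100 = 109.1994

109.2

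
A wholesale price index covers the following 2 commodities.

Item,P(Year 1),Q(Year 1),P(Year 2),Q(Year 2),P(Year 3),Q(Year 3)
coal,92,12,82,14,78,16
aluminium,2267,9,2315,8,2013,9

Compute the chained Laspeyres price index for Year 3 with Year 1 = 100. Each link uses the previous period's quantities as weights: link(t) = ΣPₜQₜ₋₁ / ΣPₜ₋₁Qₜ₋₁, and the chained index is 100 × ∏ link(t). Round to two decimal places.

88.70

Link Year 1→Year 2:
ΣP(Year 2)Q(Year 1) = 82×12 + 2315×9 = 984 + 20835 = 21819
ΣP(Year 1)Q(Year 1) = 92×12 + 2267×9 = 1104 + 20403 = 21507
link = 21819/21507 = 1.014507
Link Year 2→Year 3:
ΣP(Year 3)Q(Year 2) = 78×14 + 2013×8 = 1092 + 16104 = 17196
ΣP(Year 2)Q(Year 2) = 82×14 + 2315×8 = 1148 + 18520 = 19668
link = 17196/19668 = 0.874314
Chained index = 100 × 1.014507 × 0.874314 = 88.6997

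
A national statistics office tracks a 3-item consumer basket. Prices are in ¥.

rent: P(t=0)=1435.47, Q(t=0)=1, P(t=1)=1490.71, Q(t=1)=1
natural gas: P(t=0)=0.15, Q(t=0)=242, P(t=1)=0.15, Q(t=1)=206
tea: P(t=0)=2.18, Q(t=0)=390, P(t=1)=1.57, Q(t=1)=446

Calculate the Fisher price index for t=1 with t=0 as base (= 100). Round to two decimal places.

91.62

Laspeyres component (base-period weights):
ΣP(t=1)Q(t=0) = 1490.71×1 + 0.15×242 + 1.57×390 = 1490.71 + 36.3 + 612.3 = 2139.31
ΣP(t=0)Q(t=0) = 1435.47×1 + 0.15×242 + 2.18×390 = 1435.47 + 36.3 + 850.2 = 2321.97
L = 2139.31 / 2321.97 × 100 = 92.1334
Paasche component (current-period weights):
ΣP(t=1)Q(t=1) = 1490.71×1 + 0.15×206 + 1.57×446 = 1490.71 + 30.9 + 700.22 = 2221.83
ΣP(t=0)Q(t=1) = 1435.47×1 + 0.15×206 + 2.18×446 = 1435.47 + 30.9 + 972.28 = 2438.65
P = 2221.83 / 2438.65 × 100 = 91.1090
Fisher = √(L × P) = √(92.1334 × 91.1090) = 91.6198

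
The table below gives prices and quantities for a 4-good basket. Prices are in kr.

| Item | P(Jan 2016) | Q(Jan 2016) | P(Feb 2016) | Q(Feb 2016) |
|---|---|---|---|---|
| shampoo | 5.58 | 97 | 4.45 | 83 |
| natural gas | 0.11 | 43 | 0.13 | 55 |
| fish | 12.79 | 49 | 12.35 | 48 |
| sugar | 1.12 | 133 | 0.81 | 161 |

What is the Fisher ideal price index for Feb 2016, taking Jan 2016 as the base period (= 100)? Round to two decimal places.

87.03

Laspeyres component (base-period weights):
ΣP(Feb 2016)Q(Jan 2016) = 4.45×97 + 0.13×43 + 12.35×49 + 0.81×133 = 431.65 + 5.59 + 605.15 + 107.73 = 1150.12
ΣP(Jan 2016)Q(Jan 2016) = 5.58×97 + 0.11×43 + 12.79×49 + 1.12×133 = 541.26 + 4.73 + 626.71 + 148.96 = 1321.66
L = 1150.12 / 1321.66 × 100 = 87.0209
Paasche component (current-period weights):
ΣP(Feb 2016)Q(Feb 2016) = 4.45×83 + 0.13×55 + 12.35×48 + 0.81×161 = 369.35 + 7.15 + 592.8 + 130.41 = 1099.71
ΣP(Jan 2016)Q(Feb 2016) = 5.58×83 + 0.11×55 + 12.79×48 + 1.12×161 = 463.14 + 6.05 + 613.92 + 180.32 = 1263.43
P = 1099.71 / 1263.43 × 100 = 87.0416
Fisher = √(L × P) = √(87.0209 × 87.0416) = 87.0312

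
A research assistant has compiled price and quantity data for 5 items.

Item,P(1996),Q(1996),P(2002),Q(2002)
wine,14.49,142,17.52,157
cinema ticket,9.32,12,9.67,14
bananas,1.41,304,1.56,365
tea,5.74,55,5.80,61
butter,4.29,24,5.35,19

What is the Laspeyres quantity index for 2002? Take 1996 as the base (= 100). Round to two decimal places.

111.10

Laspeyres quantity index uses base-period prices as weights.
ΣP(1996)·Q(2002) = 14.49×157 + 9.32×14 + 1.41×365 + 5.74×61 + 4.29×19 = 2274.93 + 130.48 + 514.65 + 350.14 + 81.51 = 3351.71
ΣP(1996)·Q(1996) = 14.49×142 + 9.32×12 + 1.41×304 + 5.74×55 + 4.29×24 = 2057.58 + 111.84 + 428.64 + 315.7 + 102.96 = 3016.72
Index = 3351.71 / 3016.72 × 100 = 111.1044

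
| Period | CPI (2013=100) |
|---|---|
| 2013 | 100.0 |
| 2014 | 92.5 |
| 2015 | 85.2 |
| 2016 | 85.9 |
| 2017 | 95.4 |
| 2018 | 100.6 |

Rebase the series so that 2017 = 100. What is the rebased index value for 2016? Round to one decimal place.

Rebased(2016) = 85.9 / 95.4 × 100 = 90.0419

90.0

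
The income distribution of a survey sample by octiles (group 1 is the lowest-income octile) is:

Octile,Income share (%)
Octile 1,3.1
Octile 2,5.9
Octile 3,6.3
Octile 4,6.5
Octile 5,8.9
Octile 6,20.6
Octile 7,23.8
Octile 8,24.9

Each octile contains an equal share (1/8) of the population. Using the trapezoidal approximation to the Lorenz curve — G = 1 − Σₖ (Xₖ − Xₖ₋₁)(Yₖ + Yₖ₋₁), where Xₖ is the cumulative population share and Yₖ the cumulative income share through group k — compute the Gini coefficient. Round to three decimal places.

0.359

Cumulative income shares Yₖ: 0.0310, 0.0900, 0.1530, 0.2180, 0.3070, 0.5130, 0.7510, 1.0000
Σ (Xₖ−Xₖ₋₁)(Yₖ+Yₖ₋₁) = (1/8)(0.0310+0.0000) + (1/8)(0.0900+0.0310) + (1/8)(0.1530+0.0900) + (1/8)(0.2180+0.1530) + (1/8)(0.3070+0.2180) + (1/8)(0.5130+0.3070) + (1/8)(0.7510+0.5130) + (1/8)(1.0000+0.7510)
  = 0.0039 + 0.0151 + 0.0304 + 0.0464 + 0.0656 + 0.1025 + 0.1580 + 0.2189 = 0.6408
G = 1 − 0.6408 = 0.3592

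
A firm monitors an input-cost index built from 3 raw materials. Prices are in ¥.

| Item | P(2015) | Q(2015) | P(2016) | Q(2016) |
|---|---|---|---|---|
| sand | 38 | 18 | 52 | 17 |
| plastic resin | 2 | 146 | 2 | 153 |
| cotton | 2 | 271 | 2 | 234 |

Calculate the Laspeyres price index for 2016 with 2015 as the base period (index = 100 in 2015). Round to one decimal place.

Laspeyres price index uses base-period quantities as weights.
ΣP(2016)·Q(2015) = 52×18 + 2×146 + 2×271 = 936 + 292 + 542 = 1770
ΣP(2015)·Q(2015) = 38×18 + 2×146 + 2×271 = 684 + 292 + 542 = 1518
Index = 1770 / 1518 × 100 = 116.6008

116.6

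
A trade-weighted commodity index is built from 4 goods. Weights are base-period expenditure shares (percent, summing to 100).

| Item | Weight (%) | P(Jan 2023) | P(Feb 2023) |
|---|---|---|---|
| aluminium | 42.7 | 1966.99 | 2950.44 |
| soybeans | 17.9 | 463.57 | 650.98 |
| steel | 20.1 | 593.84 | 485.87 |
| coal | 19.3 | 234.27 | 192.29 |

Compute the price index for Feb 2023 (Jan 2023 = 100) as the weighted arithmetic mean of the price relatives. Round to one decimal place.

aluminium: 42.7 × (2950.44/1966.99) = 42.7 × 1.499977 = 64.0490
soybeans: 17.9 × (650.98/463.57) = 17.9 × 1.404276 = 25.1365
steel: 20.1 × (485.87/593.84) = 20.1 × 0.818183 = 16.4455
coal: 19.3 × (192.29/234.27) = 19.3 × 0.820805 = 15.8415
Index = Σ wᵢ·(p₁ᵢ/p₀ᵢ) = 64.0490 + 25.1365 + 16.4455 + 15.8415 = 121.4726

121.5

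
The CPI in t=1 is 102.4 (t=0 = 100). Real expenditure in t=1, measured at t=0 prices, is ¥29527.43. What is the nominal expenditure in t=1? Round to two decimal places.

Nominal = Real × (Index/100) = 29527.43 × (102.4/100)
        = 29527.43 × 1.024 = 30236.0883

30236.09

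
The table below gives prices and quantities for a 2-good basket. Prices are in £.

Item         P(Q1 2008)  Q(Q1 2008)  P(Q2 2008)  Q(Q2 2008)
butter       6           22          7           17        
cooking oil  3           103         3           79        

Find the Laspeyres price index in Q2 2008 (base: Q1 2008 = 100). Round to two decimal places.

Laspeyres price index uses base-period quantities as weights.
ΣP(Q2 2008)·Q(Q1 2008) = 7×22 + 3×103 = 154 + 309 = 463
ΣP(Q1 2008)·Q(Q1 2008) = 6×22 + 3×103 = 132 + 309 = 441
Index = 463 / 441 × 100 = 104.9887

104.99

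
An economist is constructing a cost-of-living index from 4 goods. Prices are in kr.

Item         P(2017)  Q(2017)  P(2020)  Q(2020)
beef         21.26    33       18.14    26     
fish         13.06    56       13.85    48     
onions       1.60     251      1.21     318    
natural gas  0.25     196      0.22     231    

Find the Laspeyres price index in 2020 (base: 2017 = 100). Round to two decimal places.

Laspeyres price index uses base-period quantities as weights.
ΣP(2020)·Q(2017) = 18.14×33 + 13.85×56 + 1.21×251 + 0.22×196 = 598.62 + 775.6 + 303.71 + 43.12 = 1721.05
ΣP(2017)·Q(2017) = 21.26×33 + 13.06×56 + 1.60×251 + 0.25×196 = 701.58 + 731.36 + 401.6 + 49 = 1883.54
Index = 1721.05 / 1883.54 × 100 = 91.3732

91.37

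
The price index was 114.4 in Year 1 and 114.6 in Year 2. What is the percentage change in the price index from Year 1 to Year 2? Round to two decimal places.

0.17%

Change = (114.6 − 114.4) / 114.4 × 100
       = 0.2 / 114.4 × 100 = 0.1748%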